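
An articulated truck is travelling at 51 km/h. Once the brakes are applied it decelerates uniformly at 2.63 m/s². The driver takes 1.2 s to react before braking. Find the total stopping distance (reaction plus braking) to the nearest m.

51 km/h ÷ 3.6 = 14.1667 m/s.
Reaction distance = v·t_r = 14.1667 × 1.2 = 17.000 m.
Braking distance = v²/(2a) = 14.1667² / (2 × 2.630) = 200.695 / 5.260 = 38.155 m.
Total = 17.000 + 38.155 = 55.155 m.

Total stopping distance ≈ 55 m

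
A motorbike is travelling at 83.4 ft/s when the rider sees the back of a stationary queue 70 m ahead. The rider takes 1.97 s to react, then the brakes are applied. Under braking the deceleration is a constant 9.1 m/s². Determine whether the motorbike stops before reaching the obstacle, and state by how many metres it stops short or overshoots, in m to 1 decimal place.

No — it overshoots by 15.6 m

83.4 ft/s × 0.3048 = 25.4203 m/s.
Reaction distance = 25.4203 × 1.97 = 50.078 m.
Braking distance = v²/(2a) = 646.192 / 18.200 = 35.505 m.
Total stopping distance = 50.078 + 35.505 = 85.583 m, vs 70 m available — it cannot stop in time and overshoots by 85.583 − 70 = 15.583 m.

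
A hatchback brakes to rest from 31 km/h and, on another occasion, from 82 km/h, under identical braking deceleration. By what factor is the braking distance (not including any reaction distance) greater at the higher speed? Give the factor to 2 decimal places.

Factor ≈ 7.00

Braking distance d = v²/(2a), so with a fixed, d ∝ v².
Factor = (82/31)² = 2.6452² = 6.9971.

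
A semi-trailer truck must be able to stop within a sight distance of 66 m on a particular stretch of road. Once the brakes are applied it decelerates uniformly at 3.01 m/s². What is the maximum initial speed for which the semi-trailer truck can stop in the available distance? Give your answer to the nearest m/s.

v²/(2a) = d ⇒ v = √(2 × 3.010 × 66) = √397.32 = 19.9329 m/s.

Maximum speed ≈ 20 m/s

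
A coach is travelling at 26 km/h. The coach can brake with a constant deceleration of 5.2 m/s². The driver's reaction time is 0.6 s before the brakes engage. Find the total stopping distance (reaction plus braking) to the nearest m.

Total stopping distance ≈ 9 m

26 km/h ÷ 3.6 = 7.2222 m/s.
Reaction distance = v·t_r = 7.2222 × 0.6 = 4.333 m.
Braking distance = v²/(2a) = 7.2222² / (2 × 5.200) = 52.160 / 10.400 = 5.015 m.
Total = 4.333 + 5.015 = 9.348 m.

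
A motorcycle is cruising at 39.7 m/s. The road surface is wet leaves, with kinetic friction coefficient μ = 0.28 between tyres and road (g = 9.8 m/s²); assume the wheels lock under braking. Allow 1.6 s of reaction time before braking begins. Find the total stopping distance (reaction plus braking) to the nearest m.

Total stopping distance ≈ 351 m

a = μg = 0.28 × 9.8 = 2.744 m/s².
Reaction distance = v·t_r = 39.7000 × 1.6 = 63.520 m.
Braking distance = v²/(2a) = 39.7000² / (2 × 2.744) = 1576.090 / 5.488 = 287.188 m.
Total = 63.520 + 287.188 = 350.708 m.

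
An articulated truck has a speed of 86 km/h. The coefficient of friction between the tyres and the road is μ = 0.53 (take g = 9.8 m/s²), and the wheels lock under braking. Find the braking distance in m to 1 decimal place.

Braking distance ≈ 54.9 m

86 km/h ÷ 3.6 = 23.8889 m/s.
a = μg = 0.53 × 9.8 = 5.194 m/s².
Braking distance = v²/(2a) = 23.8889² / (2 × 5.194) = 570.680 / 10.388 = 54.936 m.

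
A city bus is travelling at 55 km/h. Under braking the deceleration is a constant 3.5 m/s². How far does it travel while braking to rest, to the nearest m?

Braking distance ≈ 33 m

55 km/h ÷ 3.6 = 15.2778 m/s.
Braking distance = v²/(2a) = 15.2778² / (2 × 3.500) = 233.411 / 7.000 = 33.344 m.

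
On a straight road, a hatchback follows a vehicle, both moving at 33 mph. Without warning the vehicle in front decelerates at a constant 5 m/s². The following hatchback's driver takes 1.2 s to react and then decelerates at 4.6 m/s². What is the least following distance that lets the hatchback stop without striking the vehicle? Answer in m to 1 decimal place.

33 mph × 0.44704 = 14.7523 m/s.
Leader travels v²/(2a_L) = 217.630 / 10.000 = 21.763 m before stopping.
Follower covers v·t_r = 14.7523 × 1.2 = 17.703 m while reacting, then v²/(2a_F) = 217.630 / 9.200 = 23.655 m while braking, for a total of 17.703 + 23.655 = 41.358 m.
Since a_F ≤ a_L and the follower starts braking later, the follower is never slower than the leader, so the closest approach is when both have stopped.
Minimum gap = 41.358 − 21.763 = 19.595 m.

Minimum gap ≈ 19.6 m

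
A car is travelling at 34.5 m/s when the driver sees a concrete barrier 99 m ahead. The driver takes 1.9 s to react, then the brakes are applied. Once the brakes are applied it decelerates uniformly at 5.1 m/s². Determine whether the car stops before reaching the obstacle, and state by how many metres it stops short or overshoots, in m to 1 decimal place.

No — it overshoots by 83.2 m

Reaction distance = 34.5000 × 1.9 = 65.550 m.
Braking distance = v²/(2a) = 1190.250 / 10.200 = 116.691 m.
Total stopping distance = 65.550 + 116.691 = 182.241 m, vs 99 m available — it cannot stop in time and overshoots by 182.241 − 99 = 83.241 m.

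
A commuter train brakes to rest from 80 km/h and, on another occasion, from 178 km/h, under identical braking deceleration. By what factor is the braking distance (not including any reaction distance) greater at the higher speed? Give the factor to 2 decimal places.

Braking distance d = v²/(2a), so with a fixed, d ∝ v².
Factor = (178/80)² = 2.2250² = 4.9506.

Factor ≈ 4.95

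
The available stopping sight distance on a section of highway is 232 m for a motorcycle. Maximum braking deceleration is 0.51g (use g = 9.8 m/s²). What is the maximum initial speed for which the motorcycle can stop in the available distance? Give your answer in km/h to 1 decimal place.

Maximum speed ≈ 173.4 km/h

a = 0.51 × 9.8 = 4.998 m/s².
v²/(2a) = d ⇒ v = √(2 × 4.998 × 232) = √2319.07 = 48.1567 m/s.
48.1567 m/s × 3.6 = 173.364 km/h.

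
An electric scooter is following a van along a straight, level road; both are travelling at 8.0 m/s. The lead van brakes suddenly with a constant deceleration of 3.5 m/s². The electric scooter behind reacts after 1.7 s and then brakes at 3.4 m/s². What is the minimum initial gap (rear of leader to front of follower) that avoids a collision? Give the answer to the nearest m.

Leader travels v²/(2a_L) = 64.000 / 7.000 = 9.143 m before stopping.
Follower covers v·t_r = 8.0000 × 1.7 = 13.600 m while reacting, then v²/(2a_F) = 64.000 / 6.800 = 9.412 m while braking, for a total of 13.600 + 9.412 = 23.012 m.
Since a_F ≤ a_L and the follower starts braking later, the follower is never slower than the leader, so the closest approach is when both have stopped.
Minimum gap = 23.012 − 9.143 = 13.869 m.

Minimum gap ≈ 14 m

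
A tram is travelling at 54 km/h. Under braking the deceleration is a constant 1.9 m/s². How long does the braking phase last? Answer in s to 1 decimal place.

54 km/h ÷ 3.6 = 15.0000 m/s.
Braking time = v/a = 15.0000 / 1.900 = 7.895 s.

Braking time ≈ 7.9 s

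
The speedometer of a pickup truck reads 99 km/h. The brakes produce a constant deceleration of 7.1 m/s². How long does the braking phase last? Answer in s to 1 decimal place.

Braking time ≈ 3.9 s

99 km/h ÷ 3.6 = 27.5000 m/s.
Braking time = v/a = 27.5000 / 7.100 = 3.873 s.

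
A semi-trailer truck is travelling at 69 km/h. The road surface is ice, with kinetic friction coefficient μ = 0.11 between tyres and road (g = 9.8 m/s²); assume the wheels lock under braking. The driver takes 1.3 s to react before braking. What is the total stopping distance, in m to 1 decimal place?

Total stopping distance ≈ 195.3 m

69 km/h ÷ 3.6 = 19.1667 m/s.
a = μg = 0.11 × 9.8 = 1.078 m/s².
Reaction distance = v·t_r = 19.1667 × 1.3 = 24.917 m.
Braking distance = v²/(2a) = 19.1667² / (2 × 1.078) = 367.362 / 2.156 = 170.391 m.
Total = 24.917 + 170.391 = 195.308 m.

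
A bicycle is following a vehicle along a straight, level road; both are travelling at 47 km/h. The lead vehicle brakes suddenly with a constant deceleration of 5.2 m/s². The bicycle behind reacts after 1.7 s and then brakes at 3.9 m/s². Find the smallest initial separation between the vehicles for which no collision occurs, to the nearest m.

47 km/h ÷ 3.6 = 13.0556 m/s.
Leader travels v²/(2a_L) = 170.449 / 10.400 = 16.389 m before stopping.
Follower covers v·t_r = 13.0556 × 1.7 = 22.195 m while reacting, then v²/(2a_F) = 170.449 / 7.800 = 21.852 m while braking, for a total of 22.195 + 21.852 = 44.047 m.
Since a_F ≤ a_L and the follower starts braking later, the follower is never slower than the leader, so the closest approach is when both have stopped.
Minimum gap = 44.047 − 16.389 = 27.658 m.

Minimum gap ≈ 28 m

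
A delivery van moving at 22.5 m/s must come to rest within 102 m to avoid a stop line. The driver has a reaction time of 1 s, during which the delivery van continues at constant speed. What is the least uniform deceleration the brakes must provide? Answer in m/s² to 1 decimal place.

Distance covered during reaction = 22.5000 × 1 = 22.500 m.
Distance available for braking: 102 − 22.500 = 79.500 m.
v² = 2a·d ⇒ a = v²/(2d) = 22.5000² / (2 × 79.500) = 506.250 / 159.000 = 3.1840 m/s².

Required deceleration ≈ 3.2 m/s²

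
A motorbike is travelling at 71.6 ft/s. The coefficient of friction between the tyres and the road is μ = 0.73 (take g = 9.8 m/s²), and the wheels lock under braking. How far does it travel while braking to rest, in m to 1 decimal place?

71.6 ft/s × 0.3048 = 21.8237 m/s.
a = μg = 0.73 × 9.8 = 7.154 m/s².
Braking distance = v²/(2a) = 21.8237² / (2 × 7.154) = 476.274 / 14.308 = 33.287 m.

Braking distance ≈ 33.3 m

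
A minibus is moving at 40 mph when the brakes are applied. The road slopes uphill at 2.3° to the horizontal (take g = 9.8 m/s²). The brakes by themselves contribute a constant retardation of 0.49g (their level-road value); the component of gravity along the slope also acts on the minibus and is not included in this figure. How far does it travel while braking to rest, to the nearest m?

Braking distance ≈ 31 m

40 mph × 0.44704 = 17.8816 m/s.
a = 0.49 × 9.8 = 4.802 m/s².
Gravity along the uphill slope adds to the braking deceleration: a_eff = 4.802 + 9.8·sin 2.3° = 4.802 + 0.393 = 5.195 m/s².
Braking distance = v²/(2a) = 17.8816² / (2 × 5.195) = 319.752 / 10.390 = 30.775 m.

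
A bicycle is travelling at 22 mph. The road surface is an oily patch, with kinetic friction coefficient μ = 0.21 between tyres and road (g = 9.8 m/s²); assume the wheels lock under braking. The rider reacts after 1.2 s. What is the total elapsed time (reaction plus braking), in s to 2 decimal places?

22 mph × 0.44704 = 9.8349 m/s.
a = μg = 0.21 × 9.8 = 2.058 m/s².
Braking time = v/a = 9.8349 / 2.058 = 4.779 s.
Total = 1.2 + 4.779 = 5.979 s.

Total time ≈ 5.98 s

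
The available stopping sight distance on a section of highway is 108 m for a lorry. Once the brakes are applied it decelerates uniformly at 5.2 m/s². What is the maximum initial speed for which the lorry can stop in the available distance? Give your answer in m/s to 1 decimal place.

Maximum speed ≈ 33.5 m/s

v²/(2a) = d ⇒ v = √(2 × 5.200 × 108) = √1123.20 = 33.5142 m/s.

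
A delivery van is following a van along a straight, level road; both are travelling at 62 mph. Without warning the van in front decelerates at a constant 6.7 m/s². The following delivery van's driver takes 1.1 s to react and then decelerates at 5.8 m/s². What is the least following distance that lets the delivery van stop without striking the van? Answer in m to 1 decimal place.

Minimum gap ≈ 39.4 m

62 mph × 0.44704 = 27.7165 m/s.
Leader travels v²/(2a_L) = 768.204 / 13.400 = 57.329 m before stopping.
Follower covers v·t_r = 27.7165 × 1.1 = 30.488 m while reacting, then v²/(2a_F) = 768.204 / 11.600 = 66.224 m while braking, for a total of 30.488 + 66.224 = 96.712 m.
Since a_F ≤ a_L and the follower starts braking later, the follower is never slower than the leader, so the closest approach is when both have stopped.
Minimum gap = 96.712 − 57.329 = 39.383 m.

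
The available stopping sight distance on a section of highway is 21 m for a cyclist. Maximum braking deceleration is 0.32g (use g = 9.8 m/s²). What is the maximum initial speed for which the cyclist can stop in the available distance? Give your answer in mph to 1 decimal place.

Maximum speed ≈ 25.7 mph

a = 0.32 × 9.8 = 3.136 m/s².
v²/(2a) = d ⇒ v = √(2 × 3.136 × 21) = √131.71 = 11.4765 m/s.
11.4765 m/s ÷ 0.44704 = 25.672 mph.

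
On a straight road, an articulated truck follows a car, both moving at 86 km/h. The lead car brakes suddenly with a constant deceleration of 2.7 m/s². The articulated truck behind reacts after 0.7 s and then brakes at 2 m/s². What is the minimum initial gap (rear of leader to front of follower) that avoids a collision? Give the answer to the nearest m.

Minimum gap ≈ 54 m

86 km/h ÷ 3.6 = 23.8889 m/s.
Leader travels v²/(2a_L) = 570.680 / 5.400 = 105.681 m before stopping.
Follower covers v·t_r = 23.8889 × 0.7 = 16.722 m while reacting, then v²/(2a_F) = 570.680 / 4.000 = 142.670 m while braking, for a total of 16.722 + 142.670 = 159.392 m.
Since a_F ≤ a_L and the follower starts braking later, the follower is never slower than the leader, so the closest approach is when both have stopped.
Minimum gap = 159.392 − 105.681 = 53.711 m.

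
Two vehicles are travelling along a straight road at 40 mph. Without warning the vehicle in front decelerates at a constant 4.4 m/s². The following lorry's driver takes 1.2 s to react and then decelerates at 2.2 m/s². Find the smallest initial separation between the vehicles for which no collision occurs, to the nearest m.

Minimum gap ≈ 58 m

40 mph × 0.44704 = 17.8816 m/s.
Leader travels v²/(2a_L) = 319.752 / 8.800 = 36.335 m before stopping.
Follower covers v·t_r = 17.8816 × 1.2 = 21.458 m while reacting, then v²/(2a_F) = 319.752 / 4.400 = 72.671 m while braking, for a total of 21.458 + 72.671 = 94.129 m.
Since a_F ≤ a_L and the follower starts braking later, the follower is never slower than the leader, so the closest approach is when both have stopped.
Minimum gap = 94.129 − 36.335 = 57.794 m.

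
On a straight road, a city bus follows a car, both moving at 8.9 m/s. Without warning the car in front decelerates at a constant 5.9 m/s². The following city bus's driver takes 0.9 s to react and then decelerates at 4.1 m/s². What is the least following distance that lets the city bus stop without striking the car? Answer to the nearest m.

Minimum gap ≈ 11 m

Leader travels v²/(2a_L) = 79.210 / 11.800 = 6.713 m before stopping.
Follower covers v·t_r = 8.9000 × 0.9 = 8.010 m while reacting, then v²/(2a_F) = 79.210 / 8.200 = 9.660 m while braking, for a total of 8.010 + 9.660 = 17.670 m.
Since a_F ≤ a_L and the follower starts braking later, the follower is never slower than the leader, so the closest approach is when both have stopped.
Minimum gap = 17.670 − 6.713 = 10.957 m.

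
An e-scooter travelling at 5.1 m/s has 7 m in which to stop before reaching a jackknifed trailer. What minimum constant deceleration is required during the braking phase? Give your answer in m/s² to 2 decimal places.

Required deceleration ≈ 1.86 m/s²

v² = 2a·d ⇒ a = v²/(2d) = 5.1000² / (2 × 7.000) = 26.010 / 14.000 = 1.8579 m/s².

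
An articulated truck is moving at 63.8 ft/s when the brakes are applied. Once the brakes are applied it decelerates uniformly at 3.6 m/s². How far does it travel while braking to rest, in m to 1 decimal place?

Braking distance ≈ 52.5 m

63.8 ft/s × 0.3048 = 19.4462 m/s.
Braking distance = v²/(2a) = 19.4462² / (2 × 3.600) = 378.155 / 7.200 = 52.522 m.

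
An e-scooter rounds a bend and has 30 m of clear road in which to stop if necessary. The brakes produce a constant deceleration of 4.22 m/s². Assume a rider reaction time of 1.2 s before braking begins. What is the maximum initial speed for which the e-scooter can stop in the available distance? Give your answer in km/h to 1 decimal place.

Maximum speed ≈ 41.9 km/h

Stopping distance: v·t_r + v²/(2a) = 30 with t_r = 1.2 s and a = 4.220 m/s².
So v² + 10.128 v − 253.20 = 0.
Positive root: v = −a·t_r + √((a·t_r)² + 2a·d) = −5.064 + √(25.644 + 253.20) = 11.6346 m/s.
11.6346 m/s × 3.6 = 41.885 km/h.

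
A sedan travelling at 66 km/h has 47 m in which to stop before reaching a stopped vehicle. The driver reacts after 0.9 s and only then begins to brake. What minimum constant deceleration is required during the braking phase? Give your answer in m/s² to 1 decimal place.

66 km/h ÷ 3.6 = 18.3333 m/s.
Distance covered during reaction = 18.3333 × 0.9 = 16.500 m.
Distance available for braking: 47 − 16.500 = 30.500 m.
v² = 2a·d ⇒ a = v²/(2d) = 18.3333² / (2 × 30.500) = 336.110 / 61.000 = 5.5100 m/s².

Required deceleration ≈ 5.5 m/s²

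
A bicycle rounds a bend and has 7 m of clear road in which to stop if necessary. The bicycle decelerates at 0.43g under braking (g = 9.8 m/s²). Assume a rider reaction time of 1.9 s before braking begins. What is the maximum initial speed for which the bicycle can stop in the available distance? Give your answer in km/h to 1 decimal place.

Maximum speed ≈ 11.1 km/h

a = 0.43 × 9.8 = 4.214 m/s².
Stopping distance: v·t_r + v²/(2a) = 7 with t_r = 1.9 s and a = 4.214 m/s².
So v² + 16.013 v − 59.00 = 0.
Positive root: v = −a·t_r + √((a·t_r)² + 2a·d) = −8.007 + √(64.112 + 59.00) = 3.0886 m/s.
3.0886 m/s × 3.6 = 11.119 km/h.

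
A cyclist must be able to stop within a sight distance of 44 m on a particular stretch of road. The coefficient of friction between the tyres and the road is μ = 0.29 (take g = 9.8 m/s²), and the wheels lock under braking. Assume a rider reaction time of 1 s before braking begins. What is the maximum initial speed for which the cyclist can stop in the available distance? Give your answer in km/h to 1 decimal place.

a = μg = 0.29 × 9.8 = 2.842 m/s².
Stopping distance: v·t_r + v²/(2a) = 44 with t_r = 1 s and a = 2.842 m/s².
So v² + 5.684 v − 250.10 = 0.
Positive root: v = −a·t_r + √((a·t_r)² + 2a·d) = −2.842 + √(8.077 + 250.10) = 13.2259 m/s.
13.2259 m/s × 3.6 = 47.613 km/h.

Maximum speed ≈ 47.6 km/h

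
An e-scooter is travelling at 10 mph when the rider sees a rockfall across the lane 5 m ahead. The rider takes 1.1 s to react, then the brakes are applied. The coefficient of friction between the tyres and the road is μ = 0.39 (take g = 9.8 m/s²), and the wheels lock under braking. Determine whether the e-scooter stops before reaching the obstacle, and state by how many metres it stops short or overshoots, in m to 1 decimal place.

No — it overshoots by 2.5 m

10 mph × 0.44704 = 4.4704 m/s.
a = μg = 0.39 × 9.8 = 3.822 m/s².
Reaction distance = 4.4704 × 1.1 = 4.917 m.
Braking distance = v²/(2a) = 19.984 / 7.644 = 2.614 m.
Total stopping distance = 4.917 + 2.614 = 7.531 m, vs 5 m available — it cannot stop in time and overshoots by 7.531 − 5 = 2.531 m.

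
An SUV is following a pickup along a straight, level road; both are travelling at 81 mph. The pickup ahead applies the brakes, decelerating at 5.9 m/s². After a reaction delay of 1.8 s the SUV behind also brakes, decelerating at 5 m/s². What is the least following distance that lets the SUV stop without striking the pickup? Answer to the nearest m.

Minimum gap ≈ 85 m

81 mph × 0.44704 = 36.2102 m/s.
Leader travels v²/(2a_L) = 1311.179 / 11.800 = 111.117 m before stopping.
Follower covers v·t_r = 36.2102 × 1.8 = 65.178 m while reacting, then v²/(2a_F) = 1311.179 / 10.000 = 131.118 m while braking, for a total of 65.178 + 131.118 = 196.296 m.
Since a_F ≤ a_L and the follower starts braking later, the follower is never slower than the leader, so the closest approach is when both have stopped.
Minimum gap = 196.296 − 111.117 = 85.179 m.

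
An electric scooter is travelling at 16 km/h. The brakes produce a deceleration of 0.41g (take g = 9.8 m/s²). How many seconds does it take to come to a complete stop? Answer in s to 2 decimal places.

16 km/h ÷ 3.6 = 4.4444 m/s.
a = 0.41 × 9.8 = 4.018 m/s².
Braking time = v/a = 4.4444 / 4.018 = 1.106 s.

Braking time ≈ 1.11 s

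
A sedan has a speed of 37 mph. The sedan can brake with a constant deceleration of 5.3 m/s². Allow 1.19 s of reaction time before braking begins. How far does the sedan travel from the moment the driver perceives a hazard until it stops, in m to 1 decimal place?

37 mph × 0.44704 = 16.5405 m/s.
Reaction distance = v·t_r = 16.5405 × 1.19 = 19.683 m.
Braking distance = v²/(2a) = 16.5405² / (2 × 5.300) = 273.588 / 10.600 = 25.810 m.
Total = 19.683 + 25.810 = 45.493 m.

Total stopping distance ≈ 45.5 m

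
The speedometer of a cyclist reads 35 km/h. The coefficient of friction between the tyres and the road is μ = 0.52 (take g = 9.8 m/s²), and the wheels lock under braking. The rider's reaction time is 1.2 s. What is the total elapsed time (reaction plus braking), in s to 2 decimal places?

Total time ≈ 3.11 s

35 km/h ÷ 3.6 = 9.7222 m/s.
a = μg = 0.52 × 9.8 = 5.096 m/s².
Braking time = v/a = 9.7222 / 5.096 = 1.908 s.
Total = 1.2 + 1.908 = 3.108 s.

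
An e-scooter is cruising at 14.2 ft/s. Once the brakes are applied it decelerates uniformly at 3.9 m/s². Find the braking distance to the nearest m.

Braking distance ≈ 2 m

14.2 ft/s × 0.3048 = 4.3282 m/s.
Braking distance = v²/(2a) = 4.3282² / (2 × 3.900) = 18.733 / 7.800 = 2.402 m.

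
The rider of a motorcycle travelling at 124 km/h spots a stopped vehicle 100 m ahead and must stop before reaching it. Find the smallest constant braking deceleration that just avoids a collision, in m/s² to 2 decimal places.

Required deceleration ≈ 5.93 m/s²

124 km/h ÷ 3.6 = 34.4444 m/s.
v² = 2a·d ⇒ a = v²/(2d) = 34.4444² / (2 × 100.000) = 1186.417 / 200.000 = 5.9321 m/s².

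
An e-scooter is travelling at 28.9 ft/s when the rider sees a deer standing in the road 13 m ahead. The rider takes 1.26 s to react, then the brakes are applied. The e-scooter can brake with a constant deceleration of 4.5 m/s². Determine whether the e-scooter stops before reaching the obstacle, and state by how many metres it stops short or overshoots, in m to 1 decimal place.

28.9 ft/s × 0.3048 = 8.8087 m/s.
Reaction distance = 8.8087 × 1.26 = 11.099 m.
Braking distance = v²/(2a) = 77.593 / 9.000 = 8.621 m.
Total stopping distance = 11.099 + 8.621 = 19.720 m, vs 13 m available — it cannot stop in time and overshoots by 19.720 − 13 = 6.720 m.

No — it overshoots by 6.7 m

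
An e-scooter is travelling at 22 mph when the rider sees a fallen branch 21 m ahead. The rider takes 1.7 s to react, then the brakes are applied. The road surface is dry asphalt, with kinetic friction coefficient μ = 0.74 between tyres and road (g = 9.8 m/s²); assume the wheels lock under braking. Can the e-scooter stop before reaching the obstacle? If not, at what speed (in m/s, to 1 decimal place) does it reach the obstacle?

No — it strikes the obstacle at 5.9 m/s

22 mph × 0.44704 = 9.8349 m/s.
a = μg = 0.74 × 9.8 = 7.252 m/s².
Reaction distance = 9.8349 × 1.7 = 16.719 m.
Braking distance needed to stop: v²/(2a) = 96.725 / 14.504 = 6.669 m, so total needed = 16.719 + 6.669 = 23.388 m > 21 m — it cannot stop.
Distance remaining when braking begins: 21 − 16.719 = 4.281 m.
v² = v₀² − 2a·d = 96.725 − 2 × 7.252 × 4.281 = 34.633 m²/s².
v = √34.633 = 5.885 m/s.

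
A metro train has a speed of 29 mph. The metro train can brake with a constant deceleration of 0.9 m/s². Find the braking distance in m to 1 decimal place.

29 mph × 0.44704 = 12.9642 m/s.
Braking distance = v²/(2a) = 12.9642² / (2 × 0.900) = 168.070 / 1.800 = 93.372 m.

Braking distance ≈ 93.4 m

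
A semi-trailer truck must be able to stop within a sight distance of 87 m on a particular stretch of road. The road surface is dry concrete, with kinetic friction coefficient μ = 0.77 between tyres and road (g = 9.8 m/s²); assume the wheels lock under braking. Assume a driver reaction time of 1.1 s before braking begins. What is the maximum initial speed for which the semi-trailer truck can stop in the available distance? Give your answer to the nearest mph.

Maximum speed ≈ 65 mph

a = μg = 0.77 × 9.8 = 7.546 m/s².
Stopping distance: v·t_r + v²/(2a) = 87 with t_r = 1.1 s and a = 7.546 m/s².
So v² + 16.601 v − 1313.00 = 0.
Positive root: v = −a·t_r + √((a·t_r)² + 2a·d) = −8.301 + √(68.907 + 1313.00) = 28.8730 m/s.
28.8730 m/s ÷ 0.44704 = 64.587 mph.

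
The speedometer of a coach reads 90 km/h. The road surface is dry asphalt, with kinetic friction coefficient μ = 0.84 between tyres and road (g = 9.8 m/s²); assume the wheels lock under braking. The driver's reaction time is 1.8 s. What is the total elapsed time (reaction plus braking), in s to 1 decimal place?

Total time ≈ 4.8 s

90 km/h ÷ 3.6 = 25.0000 m/s.
a = μg = 0.84 × 9.8 = 8.232 m/s².
Braking time = v/a = 25.0000 / 8.232 = 3.037 s.
Total = 1.8 + 3.037 = 4.837 s.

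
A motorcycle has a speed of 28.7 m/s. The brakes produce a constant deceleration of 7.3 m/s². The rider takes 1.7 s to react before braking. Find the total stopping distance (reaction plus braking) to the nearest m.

Reaction distance = v·t_r = 28.7000 × 1.7 = 48.790 m.
Braking distance = v²/(2a) = 28.7000² / (2 × 7.300) = 823.690 / 14.600 = 56.417 m.
Total = 48.790 + 56.417 = 105.207 m.

Total stopping distance ≈ 105 m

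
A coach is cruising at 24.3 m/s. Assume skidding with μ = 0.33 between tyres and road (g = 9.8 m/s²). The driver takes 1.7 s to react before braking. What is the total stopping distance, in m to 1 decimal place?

Total stopping distance ≈ 132.6 m

a = μg = 0.33 × 9.8 = 3.234 m/s².
Reaction distance = v·t_r = 24.3000 × 1.7 = 41.310 m.
Braking distance = v²/(2a) = 24.3000² / (2 × 3.234) = 590.490 / 6.468 = 91.294 m.
Total = 41.310 + 91.294 = 132.604 m.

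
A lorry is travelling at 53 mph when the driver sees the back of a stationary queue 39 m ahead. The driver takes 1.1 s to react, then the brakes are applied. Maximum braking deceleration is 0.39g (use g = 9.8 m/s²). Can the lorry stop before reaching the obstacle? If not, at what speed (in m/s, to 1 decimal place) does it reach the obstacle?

53 mph × 0.44704 = 23.6931 m/s.
a = 0.39 × 9.8 = 3.822 m/s².
Reaction distance = 23.6931 × 1.1 = 26.062 m.
Braking distance needed to stop: v²/(2a) = 561.363 / 7.644 = 73.438 m, so total needed = 26.062 + 73.438 = 99.500 m > 39 m — it cannot stop.
Distance remaining when braking begins: 39 − 26.062 = 12.938 m.
v² = v₀² − 2a·d = 561.363 − 2 × 3.822 × 12.938 = 462.465 m²/s².
v = √462.465 = 21.505 m/s.

No — it strikes the obstacle at 21.5 m/s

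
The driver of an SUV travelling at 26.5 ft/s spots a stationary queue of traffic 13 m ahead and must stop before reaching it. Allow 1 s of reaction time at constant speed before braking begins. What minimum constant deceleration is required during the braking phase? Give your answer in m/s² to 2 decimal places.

Required deceleration ≈ 6.63 m/s²

26.5 ft/s × 0.3048 = 8.0772 m/s.
Distance covered during reaction = 8.0772 × 1 = 8.077 m.
Distance available for braking: 13 − 8.077 = 4.923 m.
v² = 2a·d ⇒ a = v²/(2d) = 8.0772² / (2 × 4.923) = 65.241 / 9.846 = 6.6261 m/s².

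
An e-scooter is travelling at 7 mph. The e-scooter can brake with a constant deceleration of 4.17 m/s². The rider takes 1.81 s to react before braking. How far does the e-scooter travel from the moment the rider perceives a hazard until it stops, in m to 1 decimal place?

Total stopping distance ≈ 6.8 m

7 mph × 0.44704 = 3.1293 m/s.
Reaction distance = v·t_r = 3.1293 × 1.81 = 5.664 m.
Braking distance = v²/(2a) = 3.1293² / (2 × 4.170) = 9.793 / 8.340 = 1.174 m.
Total = 5.664 + 1.174 = 6.838 m.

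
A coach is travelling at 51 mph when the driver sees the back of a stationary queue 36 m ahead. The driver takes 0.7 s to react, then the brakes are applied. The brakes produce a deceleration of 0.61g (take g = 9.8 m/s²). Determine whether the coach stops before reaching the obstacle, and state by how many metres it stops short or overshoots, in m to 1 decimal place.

51 mph × 0.44704 = 22.7990 m/s.
a = 0.61 × 9.8 = 5.978 m/s².
Reaction distance = 22.7990 × 0.7 = 15.959 m.
Braking distance = v²/(2a) = 519.794 / 11.956 = 43.476 m.
Total stopping distance = 15.959 + 43.476 = 59.435 m, vs 36 m available — it cannot stop in time and overshoots by 59.435 − 36 = 23.435 m.

No — it overshoots by 23.4 m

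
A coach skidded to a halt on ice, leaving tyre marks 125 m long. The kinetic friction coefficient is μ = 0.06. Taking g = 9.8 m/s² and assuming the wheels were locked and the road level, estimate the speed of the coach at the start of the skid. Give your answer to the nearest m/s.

Deceleration a = μg = 0.06 × 9.8 = 0.588 m/s².
v = √(2a·d) = √(2 × 0.588 × 125) = √147.000 = 12.1244 m/s.

Initial speed ≈ 12 m/s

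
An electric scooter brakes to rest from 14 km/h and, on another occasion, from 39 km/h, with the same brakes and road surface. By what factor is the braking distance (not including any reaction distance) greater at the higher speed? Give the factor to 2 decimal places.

Factor ≈ 7.76

Braking distance d = v²/(2a), so with a fixed, d ∝ v².
Factor = (39/14)² = 2.7857² = 7.7601.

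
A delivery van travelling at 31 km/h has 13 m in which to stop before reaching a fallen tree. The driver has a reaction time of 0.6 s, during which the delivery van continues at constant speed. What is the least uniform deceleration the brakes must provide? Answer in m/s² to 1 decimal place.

31 km/h ÷ 3.6 = 8.6111 m/s.
Distance covered during reaction = 8.6111 × 0.6 = 5.167 m.
Distance available for braking: 13 − 5.167 = 7.833 m.
v² = 2a·d ⇒ a = v²/(2d) = 8.6111² / (2 × 7.833) = 74.151 / 15.666 = 4.7332 m/s².

Required deceleration ≈ 4.7 m/s²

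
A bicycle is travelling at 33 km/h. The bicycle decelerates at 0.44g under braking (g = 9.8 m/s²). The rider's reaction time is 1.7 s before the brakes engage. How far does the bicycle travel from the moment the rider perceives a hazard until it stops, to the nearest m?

Total stopping distance ≈ 25 m

33 km/h ÷ 3.6 = 9.1667 m/s.
a = 0.44 × 9.8 = 4.312 m/s².
Reaction distance = v·t_r = 9.1667 × 1.7 = 15.583 m.
Braking distance = v²/(2a) = 9.1667² / (2 × 4.312) = 84.028 / 8.624 = 9.744 m.
Total = 15.583 + 9.744 = 25.327 m.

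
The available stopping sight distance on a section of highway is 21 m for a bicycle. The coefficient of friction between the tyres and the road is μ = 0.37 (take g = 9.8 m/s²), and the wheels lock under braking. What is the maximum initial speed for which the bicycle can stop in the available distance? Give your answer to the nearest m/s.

Maximum speed ≈ 12 m/s

a = μg = 0.37 × 9.8 = 3.626 m/s².
v²/(2a) = d ⇒ v = √(2 × 3.626 × 21) = √152.29 = 12.3406 m/s.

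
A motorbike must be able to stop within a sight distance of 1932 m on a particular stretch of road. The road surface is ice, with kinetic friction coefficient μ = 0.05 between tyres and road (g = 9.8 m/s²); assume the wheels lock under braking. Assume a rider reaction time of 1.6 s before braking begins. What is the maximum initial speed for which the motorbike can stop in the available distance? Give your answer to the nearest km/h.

a = μg = 0.05 × 9.8 = 0.490 m/s².
Stopping distance: v·t_r + v²/(2a) = 1932 with t_r = 1.6 s and a = 0.490 m/s².
So v² + 1.568 v − 1893.36 = 0.
Positive root: v = −a·t_r + √((a·t_r)² + 2a·d) = −0.784 + √(0.615 + 1893.36) = 42.7358 m/s.
42.7358 m/s × 3.6 = 153.849 km/h.

Maximum speed ≈ 154 km/h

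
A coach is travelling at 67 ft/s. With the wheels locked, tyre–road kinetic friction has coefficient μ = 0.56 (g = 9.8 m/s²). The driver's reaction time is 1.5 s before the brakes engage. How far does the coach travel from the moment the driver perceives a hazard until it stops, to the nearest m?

67 ft/s × 0.3048 = 20.4216 m/s.
a = μg = 0.56 × 9.8 = 5.488 m/s².
Reaction distance = v·t_r = 20.4216 × 1.5 = 30.632 m.
Braking distance = v²/(2a) = 20.4216² / (2 × 5.488) = 417.042 / 10.976 = 37.996 m.
Total = 30.632 + 37.996 = 68.628 m.

Total stopping distance ≈ 69 m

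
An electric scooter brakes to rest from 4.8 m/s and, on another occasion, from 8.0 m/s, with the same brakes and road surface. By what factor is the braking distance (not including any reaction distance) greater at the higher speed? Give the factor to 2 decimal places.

Factor ≈ 2.78

Braking distance d = v²/(2a), so with a fixed, d ∝ v².
Factor = (8.0/4.8)² = 1.6667² = 2.7779.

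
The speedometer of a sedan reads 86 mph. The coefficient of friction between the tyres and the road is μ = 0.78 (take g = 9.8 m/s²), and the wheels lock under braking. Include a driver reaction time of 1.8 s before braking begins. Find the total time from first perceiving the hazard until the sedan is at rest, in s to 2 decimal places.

86 mph × 0.44704 = 38.4454 m/s.
a = μg = 0.78 × 9.8 = 7.644 m/s².
Braking time = v/a = 38.4454 / 7.644 = 5.029 s.
Total = 1.8 + 5.029 = 6.829 s.

Total time ≈ 6.83 s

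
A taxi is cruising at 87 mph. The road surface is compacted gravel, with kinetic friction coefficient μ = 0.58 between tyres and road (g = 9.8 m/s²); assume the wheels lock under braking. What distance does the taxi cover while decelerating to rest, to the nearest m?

87 mph × 0.44704 = 38.8925 m/s.
a = μg = 0.58 × 9.8 = 5.684 m/s².
Braking distance = v²/(2a) = 38.8925² / (2 × 5.684) = 1512.627 / 11.368 = 133.060 m.

Braking distance ≈ 133 m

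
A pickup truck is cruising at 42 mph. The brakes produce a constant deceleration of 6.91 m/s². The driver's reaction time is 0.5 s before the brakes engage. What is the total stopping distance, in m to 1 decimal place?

42 mph × 0.44704 = 18.7757 m/s.
Reaction distance = v·t_r = 18.7757 × 0.5 = 9.388 m.
Braking distance = v²/(2a) = 18.7757² / (2 × 6.910) = 352.527 / 13.820 = 25.508 m.
Total = 9.388 + 25.508 = 34.896 m.

Total stopping distance ≈ 34.9 m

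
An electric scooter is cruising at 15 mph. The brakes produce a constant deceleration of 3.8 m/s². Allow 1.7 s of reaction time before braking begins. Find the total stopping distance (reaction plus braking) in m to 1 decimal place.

15 mph × 0.44704 = 6.7056 m/s.
Reaction distance = v·t_r = 6.7056 × 1.7 = 11.400 m.
Braking distance = v²/(2a) = 6.7056² / (2 × 3.800) = 44.965 / 7.600 = 5.916 m.
Total = 11.400 + 5.916 = 17.316 m.

Total stopping distance ≈ 17.3 m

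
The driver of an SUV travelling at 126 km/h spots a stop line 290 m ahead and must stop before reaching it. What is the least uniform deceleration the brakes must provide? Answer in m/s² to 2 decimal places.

Required deceleration ≈ 2.11 m/s²

126 km/h ÷ 3.6 = 35.0000 m/s.
v² = 2a·d ⇒ a = v²/(2d) = 35.0000² / (2 × 290.000) = 1225.000 / 580.000 = 2.1121 m/s².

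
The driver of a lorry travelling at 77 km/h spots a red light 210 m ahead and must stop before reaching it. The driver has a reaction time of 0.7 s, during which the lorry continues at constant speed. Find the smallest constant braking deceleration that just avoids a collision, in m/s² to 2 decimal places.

Required deceleration ≈ 1.17 m/s²

77 km/h ÷ 3.6 = 21.3889 m/s.
Distance covered during reaction = 21.3889 × 0.7 = 14.972 m.
Distance available for braking: 210 − 14.972 = 195.028 m.
v² = 2a·d ⇒ a = v²/(2d) = 21.3889² / (2 × 195.028) = 457.485 / 390.056 = 1.1729 m/s².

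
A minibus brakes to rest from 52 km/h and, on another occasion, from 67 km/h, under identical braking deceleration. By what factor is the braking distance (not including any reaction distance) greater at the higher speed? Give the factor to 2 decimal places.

Factor ≈ 1.66

Braking distance d = v²/(2a), so with a fixed, d ∝ v².
Factor = (67/52)² = 1.2885² = 1.6602.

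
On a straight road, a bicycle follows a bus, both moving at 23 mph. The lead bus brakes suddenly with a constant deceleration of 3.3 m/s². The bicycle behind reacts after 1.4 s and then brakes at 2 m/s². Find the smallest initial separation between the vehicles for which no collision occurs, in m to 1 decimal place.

23 mph × 0.44704 = 10.2819 m/s.
Leader travels v²/(2a_L) = 105.717 / 6.600 = 16.018 m before stopping.
Follower covers v·t_r = 10.2819 × 1.4 = 14.395 m while reacting, then v²/(2a_F) = 105.717 / 4.000 = 26.429 m while braking, for a total of 14.395 + 26.429 = 40.824 m.
Since a_F ≤ a_L and the follower starts braking later, the follower is never slower than the leader, so the closest approach is when both have stopped.
Minimum gap = 40.824 − 16.018 = 24.806 m.

Minimum gap ≈ 24.8 m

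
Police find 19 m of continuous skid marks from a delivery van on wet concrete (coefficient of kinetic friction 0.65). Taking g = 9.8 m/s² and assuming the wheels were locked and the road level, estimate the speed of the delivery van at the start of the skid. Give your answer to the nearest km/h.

Initial speed ≈ 56 km/h

Deceleration a = μg = 0.65 × 9.8 = 6.370 m/s².
v = √(2a·d) = √(2 × 6.370 × 19) = √242.060 = 15.5583 m/s.
= 15.5583 × 3.6 = 56.010 km/h.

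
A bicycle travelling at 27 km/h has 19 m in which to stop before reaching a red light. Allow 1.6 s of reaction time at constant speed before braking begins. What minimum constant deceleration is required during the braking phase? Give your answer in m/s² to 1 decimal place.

27 km/h ÷ 3.6 = 7.5000 m/s.
Distance covered during reaction = 7.5000 × 1.6 = 12.000 m.
Distance available for braking: 19 − 12.000 = 7.000 m.
v² = 2a·d ⇒ a = v²/(2d) = 7.5000² / (2 × 7.000) = 56.250 / 14.000 = 4.0179 m/s².

Required deceleration ≈ 4.0 m/s²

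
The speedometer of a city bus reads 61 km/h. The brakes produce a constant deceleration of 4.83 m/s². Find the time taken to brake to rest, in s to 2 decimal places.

Braking time ≈ 3.51 s

61 km/h ÷ 3.6 = 16.9444 m/s.
Braking time = v/a = 16.9444 / 4.830 = 3.508 s.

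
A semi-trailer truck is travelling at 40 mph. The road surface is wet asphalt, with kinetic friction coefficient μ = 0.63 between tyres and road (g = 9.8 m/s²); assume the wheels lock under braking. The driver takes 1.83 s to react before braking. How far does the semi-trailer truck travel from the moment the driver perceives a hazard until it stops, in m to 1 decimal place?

40 mph × 0.44704 = 17.8816 m/s.
a = μg = 0.63 × 9.8 = 6.174 m/s².
Reaction distance = v·t_r = 17.8816 × 1.83 = 32.723 m.
Braking distance = v²/(2a) = 17.8816² / (2 × 6.174) = 319.752 / 12.348 = 25.895 m.
Total = 32.723 + 25.895 = 58.618 m.

Total stopping distance ≈ 58.6 m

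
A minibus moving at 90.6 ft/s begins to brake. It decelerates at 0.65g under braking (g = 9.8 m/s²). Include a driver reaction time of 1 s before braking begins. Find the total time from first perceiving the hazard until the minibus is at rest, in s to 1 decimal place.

90.6 ft/s × 0.3048 = 27.6149 m/s.
a = 0.65 × 9.8 = 6.370 m/s².
Braking time = v/a = 27.6149 / 6.370 = 4.335 s.
Total = 1 + 4.335 = 5.335 s.

Total time ≈ 5.3 s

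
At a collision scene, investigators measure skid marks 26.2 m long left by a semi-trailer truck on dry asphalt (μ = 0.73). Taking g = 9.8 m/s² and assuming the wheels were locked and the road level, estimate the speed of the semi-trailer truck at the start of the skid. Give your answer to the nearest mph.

Initial speed ≈ 43 mph

Deceleration a = μg = 0.73 × 9.8 = 7.154 m/s².
v = √(2a·d) = √(2 × 7.154 × 26.2) = √374.870 = 19.3616 m/s.
= 19.3616 ÷ 0.44704 = 43.311 mph.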